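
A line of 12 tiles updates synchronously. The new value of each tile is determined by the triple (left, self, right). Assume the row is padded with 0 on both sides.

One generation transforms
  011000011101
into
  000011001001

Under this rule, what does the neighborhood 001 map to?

At position 0 the neighborhood is 001; the next row has 0 there.

0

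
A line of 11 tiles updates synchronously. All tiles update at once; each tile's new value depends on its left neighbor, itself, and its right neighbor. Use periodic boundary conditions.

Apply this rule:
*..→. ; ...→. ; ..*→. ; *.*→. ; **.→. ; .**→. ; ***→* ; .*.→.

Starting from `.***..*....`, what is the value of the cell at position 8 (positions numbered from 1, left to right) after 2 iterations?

.

iteration 1: ..*........
iteration 2: ...........
position 8 holds .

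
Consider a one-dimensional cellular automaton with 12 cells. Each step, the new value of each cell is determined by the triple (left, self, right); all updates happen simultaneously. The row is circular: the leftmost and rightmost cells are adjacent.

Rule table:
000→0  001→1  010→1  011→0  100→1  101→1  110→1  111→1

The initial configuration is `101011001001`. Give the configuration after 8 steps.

111111011110

111101111110
011110111111
101111011111
110111101111
111011110111
111101111011
111110111101
111111011110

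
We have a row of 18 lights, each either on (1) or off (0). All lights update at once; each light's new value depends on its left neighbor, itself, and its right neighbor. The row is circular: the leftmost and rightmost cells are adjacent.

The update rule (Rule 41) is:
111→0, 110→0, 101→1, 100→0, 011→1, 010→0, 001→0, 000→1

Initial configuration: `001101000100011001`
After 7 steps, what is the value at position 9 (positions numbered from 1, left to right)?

0

001010010001010000
100100000100100111
000001110000000100
111101000111110001
000010010100000101
011000001001110010
010011100001000000
position 9 holds 0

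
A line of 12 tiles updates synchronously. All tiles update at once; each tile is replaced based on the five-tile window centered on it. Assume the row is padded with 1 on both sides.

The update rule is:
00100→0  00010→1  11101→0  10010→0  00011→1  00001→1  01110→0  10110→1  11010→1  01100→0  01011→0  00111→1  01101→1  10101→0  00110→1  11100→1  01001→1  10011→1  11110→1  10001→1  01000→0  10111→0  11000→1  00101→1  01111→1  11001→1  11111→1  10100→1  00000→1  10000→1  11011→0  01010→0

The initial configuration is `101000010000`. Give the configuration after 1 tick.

011011100111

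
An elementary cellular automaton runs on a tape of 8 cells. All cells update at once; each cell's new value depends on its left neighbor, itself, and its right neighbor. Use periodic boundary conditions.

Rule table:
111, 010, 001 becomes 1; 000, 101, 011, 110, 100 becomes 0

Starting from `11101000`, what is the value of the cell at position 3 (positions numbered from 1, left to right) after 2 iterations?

01001001
01011011
position 3 holds 0

0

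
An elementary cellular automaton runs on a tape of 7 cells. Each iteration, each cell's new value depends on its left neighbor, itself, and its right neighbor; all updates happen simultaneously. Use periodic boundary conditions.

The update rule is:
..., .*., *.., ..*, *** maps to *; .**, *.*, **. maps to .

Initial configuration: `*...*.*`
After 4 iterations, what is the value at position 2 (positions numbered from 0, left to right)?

.****..
*.**.**
......*
*******
position 2 holds *

*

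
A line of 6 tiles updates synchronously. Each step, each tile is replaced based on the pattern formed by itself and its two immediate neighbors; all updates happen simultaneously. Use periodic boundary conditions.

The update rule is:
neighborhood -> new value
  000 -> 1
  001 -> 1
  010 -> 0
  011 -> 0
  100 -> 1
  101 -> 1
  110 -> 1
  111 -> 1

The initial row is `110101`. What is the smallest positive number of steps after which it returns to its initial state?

step 1: 111010
step 2: 011101
step 3: 101110
step 4: 010111
step 5: 101011
step 6: 110101

6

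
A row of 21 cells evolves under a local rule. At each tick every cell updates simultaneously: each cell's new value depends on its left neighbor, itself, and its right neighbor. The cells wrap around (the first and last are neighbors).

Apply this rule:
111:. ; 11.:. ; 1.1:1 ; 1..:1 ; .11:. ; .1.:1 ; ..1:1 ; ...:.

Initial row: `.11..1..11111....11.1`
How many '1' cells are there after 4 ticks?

12

1..11111.....1..1..11
.11.....1...1111111..
1..1...111.1.......1.
11111.1...111.....111
count of 1: 12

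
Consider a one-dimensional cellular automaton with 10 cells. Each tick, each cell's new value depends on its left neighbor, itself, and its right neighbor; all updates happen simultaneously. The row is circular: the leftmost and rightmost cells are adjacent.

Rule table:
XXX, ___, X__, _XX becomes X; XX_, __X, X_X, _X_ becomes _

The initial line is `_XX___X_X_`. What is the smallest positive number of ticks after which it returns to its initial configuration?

_X_XX____X
___X_XXX__
XX___XX_XX
X_XX_X__XX
__X___X_XX
X__XX___X_
_X_X_XX___
_____X_XXX
XXXX___XX_
XXX_XX_X__
XX__X___X_
X_X__XX___
___X_X_XX_
XX_____X_X
X_XXXX___X
__XXX_XX_X
X_XX__X___
__X_X__XX_
X____X_X_X
_XXX_____X
_XX_XXXX__
_X__XXX_XX
__X_XX__X_
X___X_X__X
_XX____X_X
_X_XXX____
___XX_XXXX
XX_X__XXX_
X___X_XX__
_XX___X_X_

30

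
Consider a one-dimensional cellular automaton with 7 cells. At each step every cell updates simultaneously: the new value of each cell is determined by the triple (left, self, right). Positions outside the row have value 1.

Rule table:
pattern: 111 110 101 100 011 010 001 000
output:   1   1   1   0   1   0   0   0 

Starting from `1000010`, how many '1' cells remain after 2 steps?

step 1: 1000001
step 2: 1000001
count of 1: 2

2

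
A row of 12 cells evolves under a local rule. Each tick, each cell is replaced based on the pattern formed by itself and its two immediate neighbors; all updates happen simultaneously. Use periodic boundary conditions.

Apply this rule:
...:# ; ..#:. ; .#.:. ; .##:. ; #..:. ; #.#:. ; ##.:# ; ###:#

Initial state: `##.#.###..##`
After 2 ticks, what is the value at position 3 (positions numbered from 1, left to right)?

.

##....##...#
##.##..#.#..
position 3 holds .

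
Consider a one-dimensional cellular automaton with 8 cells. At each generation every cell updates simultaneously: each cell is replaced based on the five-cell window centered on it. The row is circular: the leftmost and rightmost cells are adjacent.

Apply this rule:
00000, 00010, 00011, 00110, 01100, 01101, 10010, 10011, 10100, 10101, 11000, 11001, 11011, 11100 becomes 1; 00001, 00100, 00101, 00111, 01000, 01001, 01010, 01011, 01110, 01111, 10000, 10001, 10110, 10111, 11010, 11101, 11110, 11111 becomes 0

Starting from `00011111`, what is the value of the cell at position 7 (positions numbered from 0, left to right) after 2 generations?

1

10100001
10100011
position 7 holds 1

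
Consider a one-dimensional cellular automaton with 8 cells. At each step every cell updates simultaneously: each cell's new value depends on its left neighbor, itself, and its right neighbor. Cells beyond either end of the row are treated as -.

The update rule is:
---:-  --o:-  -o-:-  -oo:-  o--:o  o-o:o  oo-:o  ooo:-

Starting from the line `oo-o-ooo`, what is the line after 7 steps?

step 1: -oo-o--o
step 2: --oo-o--
step 3: ---oo-o-
step 4: ----oo-o
step 5: -----oo-
step 6: ------oo
step 7: -------o

-------o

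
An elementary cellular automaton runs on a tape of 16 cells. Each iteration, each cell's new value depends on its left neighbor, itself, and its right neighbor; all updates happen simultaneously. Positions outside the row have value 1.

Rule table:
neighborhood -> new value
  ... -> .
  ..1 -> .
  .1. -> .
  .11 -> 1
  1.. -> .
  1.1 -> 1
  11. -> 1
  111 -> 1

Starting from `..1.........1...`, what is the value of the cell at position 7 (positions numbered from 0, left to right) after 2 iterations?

.

................
................
position 7 holds .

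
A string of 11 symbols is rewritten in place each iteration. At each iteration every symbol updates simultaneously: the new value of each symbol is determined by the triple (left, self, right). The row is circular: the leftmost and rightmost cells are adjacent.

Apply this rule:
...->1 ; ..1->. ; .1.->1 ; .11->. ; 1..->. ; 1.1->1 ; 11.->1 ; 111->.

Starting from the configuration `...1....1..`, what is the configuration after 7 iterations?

..1.11111.1

11.1.11.1.1
.1111.1111.
....11...1.
111..1.1.1.
..1..111111
..1.......1
..1.11111.1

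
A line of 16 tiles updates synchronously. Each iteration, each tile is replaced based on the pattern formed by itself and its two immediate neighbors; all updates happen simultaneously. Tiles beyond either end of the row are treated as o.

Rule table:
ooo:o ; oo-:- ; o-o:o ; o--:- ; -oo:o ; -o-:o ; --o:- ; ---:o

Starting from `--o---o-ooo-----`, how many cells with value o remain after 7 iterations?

11

iteration 1: --o-o-oooo--ooo-
iteration 2: --ooooooo---oo-o
iteration 3: --oooooo--o-o-oo
iteration 4: --ooooo---oooooo
iteration 5: --oooo--o-oooooo
iteration 6: --ooo---oooooooo
iteration 7: --oo--o-oooooooo
count of o: 11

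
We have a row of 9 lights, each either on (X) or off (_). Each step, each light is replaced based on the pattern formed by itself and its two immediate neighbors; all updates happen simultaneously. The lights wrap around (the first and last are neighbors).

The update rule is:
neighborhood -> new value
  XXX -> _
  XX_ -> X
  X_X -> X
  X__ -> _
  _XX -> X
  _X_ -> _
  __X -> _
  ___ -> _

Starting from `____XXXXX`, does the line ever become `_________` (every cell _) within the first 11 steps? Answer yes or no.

____X___X
_________
all cells are _ at step 2

yes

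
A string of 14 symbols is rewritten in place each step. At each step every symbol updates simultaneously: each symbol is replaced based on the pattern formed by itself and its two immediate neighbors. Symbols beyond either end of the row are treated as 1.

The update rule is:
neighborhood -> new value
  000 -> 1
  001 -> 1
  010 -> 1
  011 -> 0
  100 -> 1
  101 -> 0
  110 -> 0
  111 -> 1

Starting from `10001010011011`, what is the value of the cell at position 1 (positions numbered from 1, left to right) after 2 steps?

01111011100001
00110001011110
position 1 holds 0

0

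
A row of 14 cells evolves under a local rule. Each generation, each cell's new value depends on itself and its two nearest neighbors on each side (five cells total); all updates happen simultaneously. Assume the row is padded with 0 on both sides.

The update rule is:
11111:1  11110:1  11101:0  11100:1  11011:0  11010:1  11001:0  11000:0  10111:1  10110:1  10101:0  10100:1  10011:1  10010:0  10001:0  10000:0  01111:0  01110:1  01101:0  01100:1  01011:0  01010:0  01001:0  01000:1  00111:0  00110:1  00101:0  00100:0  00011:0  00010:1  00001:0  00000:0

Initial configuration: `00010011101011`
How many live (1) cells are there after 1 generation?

6

00100101010011
count of 1: 6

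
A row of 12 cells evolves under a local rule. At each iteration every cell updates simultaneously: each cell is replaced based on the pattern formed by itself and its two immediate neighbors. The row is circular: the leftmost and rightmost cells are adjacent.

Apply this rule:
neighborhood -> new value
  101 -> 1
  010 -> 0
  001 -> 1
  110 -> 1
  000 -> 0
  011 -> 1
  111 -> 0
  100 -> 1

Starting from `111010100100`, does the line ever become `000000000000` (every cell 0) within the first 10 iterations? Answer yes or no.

101101011011
111110111110
100011100011
110110110110
111111111111
000000000000
all cells are 0 at iteration 6

yes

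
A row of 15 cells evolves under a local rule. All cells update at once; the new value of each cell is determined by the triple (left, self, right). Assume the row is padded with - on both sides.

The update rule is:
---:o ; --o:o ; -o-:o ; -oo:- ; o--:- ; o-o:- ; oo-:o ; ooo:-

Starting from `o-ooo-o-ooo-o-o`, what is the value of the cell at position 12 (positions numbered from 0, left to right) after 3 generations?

o

o---o-o---o-o-o
o-ooo-o-ooo-o-o  (repeats generation 0; period 2)
generation 3: o---o-o---o-o-o
position 12 holds o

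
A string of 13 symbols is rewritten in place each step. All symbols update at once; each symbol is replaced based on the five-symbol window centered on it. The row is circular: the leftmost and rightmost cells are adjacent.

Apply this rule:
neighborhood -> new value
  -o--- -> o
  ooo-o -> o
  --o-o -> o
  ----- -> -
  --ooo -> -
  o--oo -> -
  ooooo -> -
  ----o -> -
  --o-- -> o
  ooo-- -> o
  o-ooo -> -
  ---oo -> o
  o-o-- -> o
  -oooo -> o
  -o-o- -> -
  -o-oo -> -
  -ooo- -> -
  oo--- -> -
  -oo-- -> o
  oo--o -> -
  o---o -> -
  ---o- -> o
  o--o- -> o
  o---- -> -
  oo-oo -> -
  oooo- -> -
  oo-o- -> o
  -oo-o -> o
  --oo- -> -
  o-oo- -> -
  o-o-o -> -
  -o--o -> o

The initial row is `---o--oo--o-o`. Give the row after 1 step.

o-ooo--o-oo-o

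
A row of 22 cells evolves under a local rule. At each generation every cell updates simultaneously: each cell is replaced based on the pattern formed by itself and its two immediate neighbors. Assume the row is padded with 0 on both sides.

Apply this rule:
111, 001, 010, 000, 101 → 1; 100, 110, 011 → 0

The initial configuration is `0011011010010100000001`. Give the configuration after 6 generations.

0010010110101111110100

1100100110111101111111
0001101001011010111110
1110011011100111011100
0100100101001010101001
1101101111011111111011
0010010110101111110100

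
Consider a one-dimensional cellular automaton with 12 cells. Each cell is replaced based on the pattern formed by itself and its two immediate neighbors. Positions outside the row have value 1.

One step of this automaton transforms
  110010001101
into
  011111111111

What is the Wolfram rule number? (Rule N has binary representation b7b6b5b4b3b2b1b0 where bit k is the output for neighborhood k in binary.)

127

position 0: 111 → 0  (bit 7 = 0)
position 1: 110 → 1  (bit 6 = 1)
position 10: 101 → 1  (bit 5 = 1)
position 2: 100 → 1  (bit 4 = 1)
position 8: 011 → 1  (bit 3 = 1)
position 4: 010 → 1  (bit 2 = 1)
position 3: 001 → 1  (bit 1 = 1)
position 6: 000 → 1  (bit 0 = 1)
bits b7..b0 = 01111111 = 127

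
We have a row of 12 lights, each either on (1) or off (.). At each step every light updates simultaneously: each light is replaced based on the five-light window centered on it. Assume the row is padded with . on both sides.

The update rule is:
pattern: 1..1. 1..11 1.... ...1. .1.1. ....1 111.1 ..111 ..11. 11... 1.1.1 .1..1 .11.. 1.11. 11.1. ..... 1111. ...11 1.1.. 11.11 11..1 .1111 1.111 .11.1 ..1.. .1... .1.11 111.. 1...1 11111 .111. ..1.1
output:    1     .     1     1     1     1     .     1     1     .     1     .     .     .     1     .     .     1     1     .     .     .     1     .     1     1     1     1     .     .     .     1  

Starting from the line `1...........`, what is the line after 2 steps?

1.1.1.......

111.........
1.1.1.......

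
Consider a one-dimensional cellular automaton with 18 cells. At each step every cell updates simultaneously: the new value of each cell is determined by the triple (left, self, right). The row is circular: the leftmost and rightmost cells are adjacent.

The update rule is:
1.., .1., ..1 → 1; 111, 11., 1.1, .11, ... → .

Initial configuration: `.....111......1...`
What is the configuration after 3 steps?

....1...1....111..
...111.111..1...1.
..1.......1111.111

..1.......1111.111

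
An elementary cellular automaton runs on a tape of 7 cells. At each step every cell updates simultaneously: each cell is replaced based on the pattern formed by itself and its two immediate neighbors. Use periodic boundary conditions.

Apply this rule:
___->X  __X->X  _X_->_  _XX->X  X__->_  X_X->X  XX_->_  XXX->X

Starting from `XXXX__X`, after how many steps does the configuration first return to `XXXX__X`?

7

XXX__XX
XX__XXX
X__XXXX
__XXXXX
_XXXXX_
XXXXX__
XXXX__X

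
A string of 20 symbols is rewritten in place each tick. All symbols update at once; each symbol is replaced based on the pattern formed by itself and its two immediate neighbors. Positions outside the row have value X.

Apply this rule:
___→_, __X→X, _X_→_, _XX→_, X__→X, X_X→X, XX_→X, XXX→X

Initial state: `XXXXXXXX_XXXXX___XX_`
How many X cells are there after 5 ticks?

tick 1: XXXXXXXXX_XXXXX_X_XX
tick 2: XXXXXXXXXX_XXXXX_X_X
tick 3: XXXXXXXXXXX_XXXXX_X_
tick 4: XXXXXXXXXXXX_XXXXX_X
tick 5: XXXXXXXXXXXXX_XXXXX_
count of X: 18

18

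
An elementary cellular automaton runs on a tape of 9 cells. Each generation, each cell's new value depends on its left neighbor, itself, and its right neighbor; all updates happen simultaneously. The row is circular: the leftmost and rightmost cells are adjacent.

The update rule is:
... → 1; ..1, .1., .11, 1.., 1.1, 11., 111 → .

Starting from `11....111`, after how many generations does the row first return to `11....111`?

2

generation 1: ...11....
generation 2: 11....111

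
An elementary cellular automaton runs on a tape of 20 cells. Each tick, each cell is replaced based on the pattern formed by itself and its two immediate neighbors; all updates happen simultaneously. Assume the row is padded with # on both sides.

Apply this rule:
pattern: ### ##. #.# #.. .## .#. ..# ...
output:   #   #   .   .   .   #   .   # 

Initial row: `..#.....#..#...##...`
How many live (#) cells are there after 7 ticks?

tick 1: ..#.###.#..#.#..#.#.
tick 2: ..#..##.#..#.#..#.#.
tick 3: ..#...#.#..#.#..#.#.
tick 4: ..#.#.#.#..#.#..#.#.
tick 5: ..#.#.#.#..#.#..#.#.  (fixed point — unchanged through tick 7)
count of #: 8

8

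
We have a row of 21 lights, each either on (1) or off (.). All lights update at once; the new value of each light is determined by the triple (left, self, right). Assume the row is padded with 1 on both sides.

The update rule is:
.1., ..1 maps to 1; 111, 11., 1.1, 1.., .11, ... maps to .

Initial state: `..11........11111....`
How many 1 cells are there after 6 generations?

5

generation 1: .1.........1........1
generation 2: .1........11.......1.
generation 3: .1.......1........11.
generation 4: .1......11.......1...
generation 5: .1.....1........11..1
generation 6: .1....11.......1...1.
count of 1: 5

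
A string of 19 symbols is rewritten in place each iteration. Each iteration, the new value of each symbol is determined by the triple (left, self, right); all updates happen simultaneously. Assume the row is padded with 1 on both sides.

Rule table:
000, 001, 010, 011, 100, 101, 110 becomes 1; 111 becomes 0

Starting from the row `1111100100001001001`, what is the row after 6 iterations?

iteration 1: 0000111111111111111
iteration 2: 1111100000000000000
iteration 3: 0000111111111111111  (repeats iteration 1; period 2)
iteration 6: 1111100000000000000

1111100000000000000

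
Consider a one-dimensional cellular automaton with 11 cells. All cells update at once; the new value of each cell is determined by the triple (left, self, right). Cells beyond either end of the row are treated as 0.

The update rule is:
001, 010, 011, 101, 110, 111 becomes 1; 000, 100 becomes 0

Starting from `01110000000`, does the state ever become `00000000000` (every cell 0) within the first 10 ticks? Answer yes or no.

no

11110000000
11110000000  (fixed point — unchanged through tick 10)
tick 10 is 11110000000, still not uniform 0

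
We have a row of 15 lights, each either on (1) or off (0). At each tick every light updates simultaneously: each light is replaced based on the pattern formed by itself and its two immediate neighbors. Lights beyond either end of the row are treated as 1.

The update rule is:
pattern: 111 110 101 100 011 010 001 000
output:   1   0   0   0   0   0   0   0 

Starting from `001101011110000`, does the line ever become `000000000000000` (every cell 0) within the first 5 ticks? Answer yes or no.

yes

000000001100000
000000000000000
all cells are 0 at tick 2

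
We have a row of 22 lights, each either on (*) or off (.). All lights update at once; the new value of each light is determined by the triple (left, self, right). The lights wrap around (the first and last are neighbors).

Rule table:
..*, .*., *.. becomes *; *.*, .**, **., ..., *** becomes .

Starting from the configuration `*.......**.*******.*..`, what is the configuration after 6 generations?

**.....*...........***
..*...***.........*...
.***.*...*.......***..
*....**.***.....*...*.
**..*......*...***.**.
..****....***.*.......

..****....***.*.......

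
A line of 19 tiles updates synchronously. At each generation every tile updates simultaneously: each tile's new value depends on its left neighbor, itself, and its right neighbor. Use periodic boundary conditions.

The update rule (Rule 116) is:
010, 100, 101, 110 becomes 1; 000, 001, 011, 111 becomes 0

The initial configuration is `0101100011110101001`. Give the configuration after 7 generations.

generation 1: 1110110000011111101
generation 2: 0011011000000000110
generation 3: 0001101100000000011
generation 4: 1000110110000000001
generation 5: 1100011011000000000
generation 6: 0110001101100000000
generation 7: 0011000110110000000

0011000110110000000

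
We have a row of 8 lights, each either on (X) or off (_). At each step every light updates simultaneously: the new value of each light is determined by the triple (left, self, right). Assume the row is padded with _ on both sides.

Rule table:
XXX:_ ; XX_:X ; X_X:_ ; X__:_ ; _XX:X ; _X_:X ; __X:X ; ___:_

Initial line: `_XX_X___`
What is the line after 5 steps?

XXX_X___
X_X_X___
X_X_X___  (fixed point — unchanged through step 5)

X_X_X___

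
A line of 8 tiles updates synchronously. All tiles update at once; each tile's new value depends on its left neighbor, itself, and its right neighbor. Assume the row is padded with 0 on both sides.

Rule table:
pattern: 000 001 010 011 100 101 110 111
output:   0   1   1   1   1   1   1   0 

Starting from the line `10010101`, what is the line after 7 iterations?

11111111
10000001
11000011
11100111
10111101
11100111  (repeats iteration 4; period 2)
iteration 7: 10111101

10111101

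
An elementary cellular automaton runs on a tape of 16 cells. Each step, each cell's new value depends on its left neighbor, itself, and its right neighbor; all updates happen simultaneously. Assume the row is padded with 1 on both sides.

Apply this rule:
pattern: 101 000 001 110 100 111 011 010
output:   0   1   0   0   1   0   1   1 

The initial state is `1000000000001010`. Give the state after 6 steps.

0111111111101010
0100000000001010
0111111111101010  (repeats step 1; period 2)
step 6: 0100000000001010

0100000000001010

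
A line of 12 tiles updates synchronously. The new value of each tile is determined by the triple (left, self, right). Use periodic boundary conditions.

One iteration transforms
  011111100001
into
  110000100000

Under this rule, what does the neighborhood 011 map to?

1

At position 1 the neighborhood is 011; the next row has 1 there.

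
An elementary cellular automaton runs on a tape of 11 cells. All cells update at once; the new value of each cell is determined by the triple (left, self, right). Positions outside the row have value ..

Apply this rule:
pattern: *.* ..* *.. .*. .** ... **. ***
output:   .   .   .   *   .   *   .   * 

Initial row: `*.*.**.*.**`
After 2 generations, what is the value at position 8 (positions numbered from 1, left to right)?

*

*.*....*...
*.*.**.*.**
position 8 holds *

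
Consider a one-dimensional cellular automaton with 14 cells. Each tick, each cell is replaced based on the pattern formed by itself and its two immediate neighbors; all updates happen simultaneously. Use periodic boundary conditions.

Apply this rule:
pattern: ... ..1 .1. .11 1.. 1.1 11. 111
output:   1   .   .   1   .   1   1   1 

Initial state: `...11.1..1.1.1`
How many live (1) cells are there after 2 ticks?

7

.1.111....1.1.
..1111.11..1..
count of 1: 7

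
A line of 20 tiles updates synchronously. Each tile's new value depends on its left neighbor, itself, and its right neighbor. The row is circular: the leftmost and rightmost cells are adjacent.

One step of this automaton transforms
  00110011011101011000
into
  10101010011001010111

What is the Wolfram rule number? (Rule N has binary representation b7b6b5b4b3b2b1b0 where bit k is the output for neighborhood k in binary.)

position 10: 111 → 1  (bit 7 = 1)
position 3: 110 → 0  (bit 6 = 0)
position 8: 101 → 0  (bit 5 = 0)
position 4: 100 → 1  (bit 4 = 1)
position 2: 011 → 1  (bit 3 = 1)
position 13: 010 → 1  (bit 2 = 1)
position 1: 001 → 0  (bit 1 = 0)
position 0: 000 → 1  (bit 0 = 1)
bits b7..b0 = 10011101 = 157

157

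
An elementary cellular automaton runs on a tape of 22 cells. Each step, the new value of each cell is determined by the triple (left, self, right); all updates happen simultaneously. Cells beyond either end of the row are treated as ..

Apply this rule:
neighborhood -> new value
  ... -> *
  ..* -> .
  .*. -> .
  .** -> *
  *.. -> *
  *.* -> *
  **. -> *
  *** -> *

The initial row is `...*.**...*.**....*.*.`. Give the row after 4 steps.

********************..

**..*****..******..*.*
***.******.*******..*.
*******************..*
********************..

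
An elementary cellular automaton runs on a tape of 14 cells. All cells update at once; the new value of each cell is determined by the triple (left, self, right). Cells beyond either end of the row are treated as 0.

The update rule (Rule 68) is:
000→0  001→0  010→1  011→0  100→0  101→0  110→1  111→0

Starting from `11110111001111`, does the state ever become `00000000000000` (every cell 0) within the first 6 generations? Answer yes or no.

00010001000001
00010001000001  (fixed point — unchanged through generation 6)
generation 6 is 00010001000001, still not uniform 0

no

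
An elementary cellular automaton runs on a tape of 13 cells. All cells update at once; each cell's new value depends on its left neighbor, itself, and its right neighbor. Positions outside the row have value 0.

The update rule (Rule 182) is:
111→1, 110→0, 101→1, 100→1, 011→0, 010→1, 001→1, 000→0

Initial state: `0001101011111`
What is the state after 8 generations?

0101101011110

0010011101110
0111101010101
1011011111111
1100101111110
0011110111101
0101101011011
1110011100100
0101101011110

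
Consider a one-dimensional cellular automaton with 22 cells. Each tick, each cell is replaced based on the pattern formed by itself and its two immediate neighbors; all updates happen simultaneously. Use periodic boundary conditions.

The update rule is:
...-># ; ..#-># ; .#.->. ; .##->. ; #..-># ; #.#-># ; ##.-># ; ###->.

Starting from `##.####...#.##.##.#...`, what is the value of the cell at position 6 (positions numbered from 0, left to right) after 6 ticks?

.##...####.#.##.##.###
#.####...##.#.##.##..#
##...####.##.#.##.###.
.####...##.##.#.##..##
#...####.##.##.#.###.#
####...##.##.##.#..##.
position 6 holds .

.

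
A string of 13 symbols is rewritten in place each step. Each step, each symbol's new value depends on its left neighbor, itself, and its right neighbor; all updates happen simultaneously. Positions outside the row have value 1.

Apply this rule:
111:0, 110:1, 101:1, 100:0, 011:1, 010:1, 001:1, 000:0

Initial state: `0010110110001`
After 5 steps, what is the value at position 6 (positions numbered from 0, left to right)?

1

0111111110011
1100000010110
0100000111111
1100001100000
0100011100001
position 6 holds 1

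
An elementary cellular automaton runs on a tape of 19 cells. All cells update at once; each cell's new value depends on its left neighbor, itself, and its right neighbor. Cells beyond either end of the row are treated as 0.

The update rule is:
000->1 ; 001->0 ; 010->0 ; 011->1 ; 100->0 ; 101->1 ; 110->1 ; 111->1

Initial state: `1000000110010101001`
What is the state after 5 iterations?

0011110110001010000
1011111110100100111
0111111111000000111
0111111111011110111
0111111111111111111

0111111111111111111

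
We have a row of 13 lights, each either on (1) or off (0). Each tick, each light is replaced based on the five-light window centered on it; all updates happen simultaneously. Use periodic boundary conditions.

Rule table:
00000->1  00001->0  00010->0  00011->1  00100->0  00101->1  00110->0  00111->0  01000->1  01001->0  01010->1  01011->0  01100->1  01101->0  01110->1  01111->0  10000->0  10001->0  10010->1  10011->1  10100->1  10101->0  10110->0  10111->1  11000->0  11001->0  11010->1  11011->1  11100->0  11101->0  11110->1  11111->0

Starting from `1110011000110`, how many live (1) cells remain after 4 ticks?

tick 1: 1100101001001
tick 2: 1001111010010
tick 3: 1010010110111
tick 4: 0110110001101
count of 1: 7

7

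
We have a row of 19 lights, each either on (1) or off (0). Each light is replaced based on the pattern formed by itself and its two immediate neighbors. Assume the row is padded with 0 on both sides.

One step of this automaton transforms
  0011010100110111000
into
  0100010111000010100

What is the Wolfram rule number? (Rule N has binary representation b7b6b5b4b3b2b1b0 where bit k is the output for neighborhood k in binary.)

position 14: 111 → 1  (bit 7 = 1)
position 3: 110 → 0  (bit 6 = 0)
position 4: 101 → 0  (bit 5 = 0)
position 8: 100 → 1  (bit 4 = 1)
position 2: 011 → 0  (bit 3 = 0)
position 5: 010 → 1  (bit 2 = 1)
position 1: 001 → 1  (bit 1 = 1)
position 0: 000 → 0  (bit 0 = 0)
bits b7..b0 = 10010110 = 150

150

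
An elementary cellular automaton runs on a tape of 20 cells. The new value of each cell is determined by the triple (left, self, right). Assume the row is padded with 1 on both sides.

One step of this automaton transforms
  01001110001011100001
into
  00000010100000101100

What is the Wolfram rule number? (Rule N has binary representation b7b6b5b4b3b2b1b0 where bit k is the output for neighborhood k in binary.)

position 5: 111 → 0  (bit 7 = 0)
position 6: 110 → 1  (bit 6 = 1)
position 0: 101 → 0  (bit 5 = 0)
position 2: 100 → 0  (bit 4 = 0)
position 4: 011 → 0  (bit 3 = 0)
position 1: 010 → 0  (bit 2 = 0)
position 3: 001 → 0  (bit 1 = 0)
position 8: 000 → 1  (bit 0 = 1)
bits b7..b0 = 01000001 = 65

65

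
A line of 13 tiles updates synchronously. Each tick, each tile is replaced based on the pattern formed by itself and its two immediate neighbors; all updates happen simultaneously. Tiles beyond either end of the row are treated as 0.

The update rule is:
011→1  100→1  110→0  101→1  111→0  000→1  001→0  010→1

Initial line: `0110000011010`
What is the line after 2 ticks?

0101111010111
0111000111100

0111000111100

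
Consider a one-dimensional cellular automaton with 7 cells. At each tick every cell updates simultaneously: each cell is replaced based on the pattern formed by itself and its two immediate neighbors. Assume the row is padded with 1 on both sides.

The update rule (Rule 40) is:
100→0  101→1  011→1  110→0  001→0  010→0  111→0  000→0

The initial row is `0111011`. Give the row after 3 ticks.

1100110
0000101
0000011

0000011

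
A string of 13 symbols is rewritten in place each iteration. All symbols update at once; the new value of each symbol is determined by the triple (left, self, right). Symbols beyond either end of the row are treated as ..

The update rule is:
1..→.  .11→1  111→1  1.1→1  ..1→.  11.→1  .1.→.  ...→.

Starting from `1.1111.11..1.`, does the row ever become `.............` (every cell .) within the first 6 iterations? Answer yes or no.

.11111111....
.11111111....  (fixed point — unchanged through iteration 6)
iteration 6 is .11111111...., still not uniform .

no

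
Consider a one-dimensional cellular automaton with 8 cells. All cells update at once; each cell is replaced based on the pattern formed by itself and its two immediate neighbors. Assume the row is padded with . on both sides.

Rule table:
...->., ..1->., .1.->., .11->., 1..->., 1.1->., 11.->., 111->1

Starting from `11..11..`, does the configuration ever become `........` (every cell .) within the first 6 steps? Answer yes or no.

yes

step 1: ........
all cells are . at step 1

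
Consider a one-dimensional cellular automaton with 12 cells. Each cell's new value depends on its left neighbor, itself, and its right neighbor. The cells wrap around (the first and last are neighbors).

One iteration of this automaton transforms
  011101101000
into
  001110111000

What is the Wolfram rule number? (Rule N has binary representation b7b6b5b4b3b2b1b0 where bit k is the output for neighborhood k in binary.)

position 2: 111 → 1  (bit 7 = 1)
position 3: 110 → 1  (bit 6 = 1)
position 4: 101 → 1  (bit 5 = 1)
position 9: 100 → 0  (bit 4 = 0)
position 1: 011 → 0  (bit 3 = 0)
position 8: 010 → 1  (bit 2 = 1)
position 0: 001 → 0  (bit 1 = 0)
position 10: 000 → 0  (bit 0 = 0)
bits b7..b0 = 11100100 = 228

228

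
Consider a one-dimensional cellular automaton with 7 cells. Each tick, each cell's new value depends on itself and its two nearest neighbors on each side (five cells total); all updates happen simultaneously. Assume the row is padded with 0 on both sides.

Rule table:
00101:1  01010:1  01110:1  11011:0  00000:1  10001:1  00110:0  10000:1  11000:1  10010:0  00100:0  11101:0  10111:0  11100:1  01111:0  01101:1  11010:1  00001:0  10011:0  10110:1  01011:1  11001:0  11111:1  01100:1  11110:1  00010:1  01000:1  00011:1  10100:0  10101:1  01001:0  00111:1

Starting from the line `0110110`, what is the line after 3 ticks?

1010011

1010111
1111011
1010011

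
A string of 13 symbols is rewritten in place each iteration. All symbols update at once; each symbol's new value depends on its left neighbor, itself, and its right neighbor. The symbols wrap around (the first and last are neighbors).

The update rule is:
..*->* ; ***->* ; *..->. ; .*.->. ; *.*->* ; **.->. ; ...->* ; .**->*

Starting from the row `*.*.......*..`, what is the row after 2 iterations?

*..******..*.

.*..******..*
*..******..*.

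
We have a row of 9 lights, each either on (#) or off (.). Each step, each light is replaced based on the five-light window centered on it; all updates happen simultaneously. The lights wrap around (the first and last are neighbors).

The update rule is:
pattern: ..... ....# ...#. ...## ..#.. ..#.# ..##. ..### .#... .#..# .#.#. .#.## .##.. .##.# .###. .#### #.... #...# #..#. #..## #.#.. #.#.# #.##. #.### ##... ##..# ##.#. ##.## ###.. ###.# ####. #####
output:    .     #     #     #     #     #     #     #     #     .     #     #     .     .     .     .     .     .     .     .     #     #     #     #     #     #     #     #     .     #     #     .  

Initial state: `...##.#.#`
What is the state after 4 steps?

##.######

step 1: #.##.####
step 2: ###.##..#
step 3: .####.#.#
step 4: ##.######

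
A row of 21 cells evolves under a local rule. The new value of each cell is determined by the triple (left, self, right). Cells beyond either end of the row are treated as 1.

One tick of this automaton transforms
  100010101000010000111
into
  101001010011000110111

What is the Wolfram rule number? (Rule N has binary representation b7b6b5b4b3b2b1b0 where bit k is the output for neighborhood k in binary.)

position 19: 111 → 1  (bit 7 = 1)
position 0: 110 → 1  (bit 6 = 1)
position 5: 101 → 1  (bit 5 = 1)
position 1: 100 → 0  (bit 4 = 0)
position 18: 011 → 1  (bit 3 = 1)
position 4: 010 → 0  (bit 2 = 0)
position 3: 001 → 0  (bit 1 = 0)
position 2: 000 → 1  (bit 0 = 1)
bits b7..b0 = 11101001 = 233

233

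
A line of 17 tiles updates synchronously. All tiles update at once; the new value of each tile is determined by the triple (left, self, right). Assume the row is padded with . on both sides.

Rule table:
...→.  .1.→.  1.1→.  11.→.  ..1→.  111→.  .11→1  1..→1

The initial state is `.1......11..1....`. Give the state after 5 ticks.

......1.......1..

..1.....1.1..1...
...1.......1..1..
....1.......1..1.
.....1.......1..1
......1.......1..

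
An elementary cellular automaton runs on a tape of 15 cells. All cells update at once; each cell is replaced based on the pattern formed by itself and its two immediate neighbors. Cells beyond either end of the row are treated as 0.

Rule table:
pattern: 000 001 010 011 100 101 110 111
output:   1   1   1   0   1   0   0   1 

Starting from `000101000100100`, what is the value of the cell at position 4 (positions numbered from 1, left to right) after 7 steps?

0

111101111111111
011000111111110
100111011111101
111010001111001
010011110110111
111101100000010
011000011111111
position 4 holds 0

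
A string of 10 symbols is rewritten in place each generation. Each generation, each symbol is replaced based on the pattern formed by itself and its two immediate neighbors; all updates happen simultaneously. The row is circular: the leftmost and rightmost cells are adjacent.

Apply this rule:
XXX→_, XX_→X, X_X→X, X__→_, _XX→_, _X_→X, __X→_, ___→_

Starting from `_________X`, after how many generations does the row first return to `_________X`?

1

generation 1: _________X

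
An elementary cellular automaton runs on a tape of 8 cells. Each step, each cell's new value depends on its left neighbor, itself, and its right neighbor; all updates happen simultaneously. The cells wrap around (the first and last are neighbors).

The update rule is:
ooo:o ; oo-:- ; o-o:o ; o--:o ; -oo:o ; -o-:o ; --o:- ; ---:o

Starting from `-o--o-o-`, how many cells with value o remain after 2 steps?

-oo-oooo
oo-oooo-
count of o: 6

6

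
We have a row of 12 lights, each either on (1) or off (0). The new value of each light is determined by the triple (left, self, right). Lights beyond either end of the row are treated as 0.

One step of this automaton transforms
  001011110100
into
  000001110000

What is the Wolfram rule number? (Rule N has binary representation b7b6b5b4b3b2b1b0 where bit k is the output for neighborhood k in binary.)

192

position 5: 111 → 1  (bit 7 = 1)
position 7: 110 → 1  (bit 6 = 1)
position 3: 101 → 0  (bit 5 = 0)
position 10: 100 → 0  (bit 4 = 0)
position 4: 011 → 0  (bit 3 = 0)
position 2: 010 → 0  (bit 2 = 0)
position 1: 001 → 0  (bit 1 = 0)
position 0: 000 → 0  (bit 0 = 0)
bits b7..b0 = 11000000 = 192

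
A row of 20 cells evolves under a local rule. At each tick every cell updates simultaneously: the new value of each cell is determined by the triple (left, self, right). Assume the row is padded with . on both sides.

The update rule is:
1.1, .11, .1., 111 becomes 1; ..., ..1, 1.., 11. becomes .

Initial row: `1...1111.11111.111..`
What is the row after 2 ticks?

1...11.11111.111....

1...111.11111.111...
1...11.11111.111....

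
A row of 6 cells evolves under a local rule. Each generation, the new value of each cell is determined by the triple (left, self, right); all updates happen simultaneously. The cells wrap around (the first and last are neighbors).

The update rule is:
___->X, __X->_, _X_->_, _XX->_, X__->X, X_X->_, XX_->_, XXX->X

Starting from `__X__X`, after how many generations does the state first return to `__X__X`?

3

X__X__
_X__X_
__X__X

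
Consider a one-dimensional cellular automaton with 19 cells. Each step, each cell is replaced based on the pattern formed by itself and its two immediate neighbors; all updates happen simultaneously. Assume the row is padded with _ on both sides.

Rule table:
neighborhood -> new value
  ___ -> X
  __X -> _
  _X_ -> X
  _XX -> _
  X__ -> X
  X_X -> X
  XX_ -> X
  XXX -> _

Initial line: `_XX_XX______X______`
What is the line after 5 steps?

__XXXXX__XXXXXX___X

__XX_XXXXXX_XXXXXXX
X__XX_____XX______X
XX__XXXXX__XXXXXX_X
_XX_____XX______XXX
__XXXXX__XXXXXX___X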